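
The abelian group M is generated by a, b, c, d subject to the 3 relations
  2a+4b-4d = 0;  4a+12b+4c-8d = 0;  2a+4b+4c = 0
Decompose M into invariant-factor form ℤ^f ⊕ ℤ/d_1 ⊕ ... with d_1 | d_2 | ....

Answer: M ≅ ℤ^1 ⊕ ℤ/2 ⊕ ℤ/4 ⊕ ℤ/4

Derivation:
rank_ℚ(R)=3; free=4−3=1
SNF(R) diag = [2, 4, 4] → torsion [2, 4, 4]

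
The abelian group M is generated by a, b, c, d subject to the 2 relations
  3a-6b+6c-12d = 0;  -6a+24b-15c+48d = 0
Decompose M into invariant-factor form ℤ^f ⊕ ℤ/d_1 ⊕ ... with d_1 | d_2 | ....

rank_ℚ(R)=2; free=4−2=2
SNF(R) diag = [3, 3] → torsion [3, 3]

Answer: M ≅ ℤ^2 ⊕ ℤ/3 ⊕ ℤ/3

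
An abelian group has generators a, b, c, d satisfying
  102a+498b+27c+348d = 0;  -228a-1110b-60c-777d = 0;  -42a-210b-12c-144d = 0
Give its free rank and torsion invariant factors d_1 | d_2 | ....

rank_ℚ(R)=3; free=4−3=1
SNF(R) diag = [3, 3, 6] → torsion [3, 3, 6]

Answer: M ≅ ℤ^1 ⊕ ℤ/3 ⊕ ℤ/3 ⊕ ℤ/6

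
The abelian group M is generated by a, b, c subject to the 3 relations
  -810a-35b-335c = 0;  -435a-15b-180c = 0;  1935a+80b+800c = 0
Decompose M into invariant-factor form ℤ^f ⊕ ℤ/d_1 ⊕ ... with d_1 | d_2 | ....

Answer: M ≅ ℤ/5 ⊕ ℤ/15 ⊕ ℤ/15

Derivation:
rank_ℚ(R)=3; free=3−3=0
SNF(R) diag = [5, 15, 15] → torsion [5, 15, 15]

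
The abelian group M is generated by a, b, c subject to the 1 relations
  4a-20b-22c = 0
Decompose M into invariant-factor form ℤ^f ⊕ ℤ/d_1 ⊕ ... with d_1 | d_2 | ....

rank_ℚ(R)=1; free=3−1=2
SNF(R) diag = [2] → torsion [2]

Answer: M ≅ ℤ^2 ⊕ ℤ/2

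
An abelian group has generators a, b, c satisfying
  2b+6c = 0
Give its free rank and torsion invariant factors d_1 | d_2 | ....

Answer: M ≅ ℤ^2 ⊕ ℤ/2

Derivation:
rank_ℚ(R)=1; free=3−1=2
SNF(R) diag = [2] → torsion [2]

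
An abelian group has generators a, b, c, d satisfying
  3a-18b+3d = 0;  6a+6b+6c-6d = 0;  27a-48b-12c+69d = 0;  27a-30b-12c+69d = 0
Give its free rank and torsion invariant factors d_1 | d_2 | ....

rank_ℚ(R)=4; free=4−4=0
SNF(R) diag = [3, 6, 18, 18] → torsion [3, 6, 18, 18]

Answer: M ≅ ℤ/3 ⊕ ℤ/6 ⊕ ℤ/18 ⊕ ℤ/18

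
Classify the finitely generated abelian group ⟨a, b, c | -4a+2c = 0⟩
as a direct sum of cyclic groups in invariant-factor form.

rank_ℚ(R)=1; free=3−1=2
SNF(R) diag = [2] → torsion [2]

Answer: M ≅ ℤ^2 ⊕ ℤ/2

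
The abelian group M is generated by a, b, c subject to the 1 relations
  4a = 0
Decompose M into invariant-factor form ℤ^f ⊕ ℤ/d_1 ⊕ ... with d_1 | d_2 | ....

rank_ℚ(R)=1; free=3−1=2
SNF(R) diag = [4] → torsion [4]

Answer: M ≅ ℤ^2 ⊕ ℤ/4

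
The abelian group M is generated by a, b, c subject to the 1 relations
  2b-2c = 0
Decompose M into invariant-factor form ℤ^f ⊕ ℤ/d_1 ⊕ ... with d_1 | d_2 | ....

Answer: M ≅ ℤ^2 ⊕ ℤ/2

Derivation:
rank_ℚ(R)=1; free=3−1=2
SNF(R) diag = [2] → torsion [2]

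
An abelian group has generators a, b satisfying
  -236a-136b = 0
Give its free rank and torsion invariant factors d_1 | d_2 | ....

Answer: M ≅ ℤ^1 ⊕ ℤ/4

Derivation:
rank_ℚ(R)=1; free=2−1=1
SNF(R) diag = [4] → torsion [4]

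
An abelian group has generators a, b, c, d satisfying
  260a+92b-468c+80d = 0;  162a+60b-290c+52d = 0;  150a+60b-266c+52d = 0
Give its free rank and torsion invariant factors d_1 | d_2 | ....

rank_ℚ(R)=3; free=4−3=1
SNF(R) diag = [2, 4, 12] → torsion [2, 4, 12]

Answer: M ≅ ℤ^1 ⊕ ℤ/2 ⊕ ℤ/4 ⊕ ℤ/12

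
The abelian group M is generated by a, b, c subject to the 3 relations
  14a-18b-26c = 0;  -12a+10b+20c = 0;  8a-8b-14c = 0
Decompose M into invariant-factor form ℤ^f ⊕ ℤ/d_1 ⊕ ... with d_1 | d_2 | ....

Answer: M ≅ ℤ/2 ⊕ ℤ/2 ⊕ ℤ/2

Derivation:
rank_ℚ(R)=3; free=3−3=0
SNF(R) diag = [2, 2, 2] → torsion [2, 2, 2]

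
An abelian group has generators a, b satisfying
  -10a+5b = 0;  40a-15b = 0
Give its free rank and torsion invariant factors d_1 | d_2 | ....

Answer: M ≅ ℤ/5 ⊕ ℤ/10

Derivation:
rank_ℚ(R)=2; free=2−2=0
SNF(R) diag = [5, 10] → torsion [5, 10]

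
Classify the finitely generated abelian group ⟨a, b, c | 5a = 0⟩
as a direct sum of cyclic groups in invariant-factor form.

rank_ℚ(R)=1; free=3−1=2
SNF(R) diag = [5] → torsion [5]

Answer: M ≅ ℤ^2 ⊕ ℤ/5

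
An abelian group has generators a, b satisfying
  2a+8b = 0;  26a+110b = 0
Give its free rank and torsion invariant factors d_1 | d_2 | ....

rank_ℚ(R)=2; free=2−2=0
SNF(R) diag = [2, 6] → torsion [2, 6]

Answer: M ≅ ℤ/2 ⊕ ℤ/6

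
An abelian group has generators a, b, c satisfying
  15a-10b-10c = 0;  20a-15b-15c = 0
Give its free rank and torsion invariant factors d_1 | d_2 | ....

Answer: M ≅ ℤ^1 ⊕ ℤ/5 ⊕ ℤ/5

Derivation:
rank_ℚ(R)=2; free=3−2=1
SNF(R) diag = [5, 5] → torsion [5, 5]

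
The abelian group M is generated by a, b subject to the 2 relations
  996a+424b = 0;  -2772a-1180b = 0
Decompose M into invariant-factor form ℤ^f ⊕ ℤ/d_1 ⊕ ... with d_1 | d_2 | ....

rank_ℚ(R)=2; free=2−2=0
SNF(R) diag = [4, 12] → torsion [4, 12]

Answer: M ≅ ℤ/4 ⊕ ℤ/12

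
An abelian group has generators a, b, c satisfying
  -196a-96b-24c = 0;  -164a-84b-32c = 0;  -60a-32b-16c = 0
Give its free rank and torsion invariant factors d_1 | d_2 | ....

Answer: M ≅ ℤ/4 ⊕ ℤ/4 ⊕ ℤ/8

Derivation:
rank_ℚ(R)=3; free=3−3=0
SNF(R) diag = [4, 4, 8] → torsion [4, 4, 8]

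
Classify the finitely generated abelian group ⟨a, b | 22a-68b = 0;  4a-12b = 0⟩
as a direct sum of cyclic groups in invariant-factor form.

Answer: M ≅ ℤ/2 ⊕ ℤ/4

Derivation:
rank_ℚ(R)=2; free=2−2=0
SNF(R) diag = [2, 4] → torsion [2, 4]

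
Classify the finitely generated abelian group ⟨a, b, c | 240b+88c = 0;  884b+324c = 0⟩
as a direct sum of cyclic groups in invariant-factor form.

rank_ℚ(R)=2; free=3−2=1
SNF(R) diag = [4, 8] → torsion [4, 8]

Answer: M ≅ ℤ^1 ⊕ ℤ/4 ⊕ ℤ/8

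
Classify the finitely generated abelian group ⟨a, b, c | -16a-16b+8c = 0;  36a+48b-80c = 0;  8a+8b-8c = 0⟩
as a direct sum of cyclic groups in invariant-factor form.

Answer: M ≅ ℤ/4 ⊕ ℤ/8 ⊕ ℤ/24

Derivation:
rank_ℚ(R)=3; free=3−3=0
SNF(R) diag = [4, 8, 24] → torsion [4, 8, 24]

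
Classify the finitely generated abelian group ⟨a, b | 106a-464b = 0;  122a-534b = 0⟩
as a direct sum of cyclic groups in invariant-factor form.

Answer: M ≅ ℤ/2 ⊕ ℤ/2

Derivation:
rank_ℚ(R)=2; free=2−2=0
SNF(R) diag = [2, 2] → torsion [2, 2]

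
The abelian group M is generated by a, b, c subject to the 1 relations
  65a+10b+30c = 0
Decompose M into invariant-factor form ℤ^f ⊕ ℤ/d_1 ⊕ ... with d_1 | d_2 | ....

Answer: M ≅ ℤ^2 ⊕ ℤ/5

Derivation:
rank_ℚ(R)=1; free=3−1=2
SNF(R) diag = [5] → torsion [5]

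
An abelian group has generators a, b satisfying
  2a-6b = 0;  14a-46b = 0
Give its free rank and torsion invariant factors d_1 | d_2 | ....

Answer: M ≅ ℤ/2 ⊕ ℤ/4

Derivation:
rank_ℚ(R)=2; free=2−2=0
SNF(R) diag = [2, 4] → torsion [2, 4]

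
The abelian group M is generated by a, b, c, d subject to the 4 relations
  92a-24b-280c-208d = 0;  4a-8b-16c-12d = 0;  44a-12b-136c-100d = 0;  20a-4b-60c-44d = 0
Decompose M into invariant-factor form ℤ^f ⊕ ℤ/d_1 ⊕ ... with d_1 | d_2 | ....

rank_ℚ(R)=4; free=4−4=0
SNF(R) diag = [4, 4, 4, 12] → torsion [4, 4, 4, 12]

Answer: M ≅ ℤ/4 ⊕ ℤ/4 ⊕ ℤ/4 ⊕ ℤ/12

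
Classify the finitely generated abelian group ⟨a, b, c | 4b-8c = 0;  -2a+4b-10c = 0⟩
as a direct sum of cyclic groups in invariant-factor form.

Answer: M ≅ ℤ^1 ⊕ ℤ/2 ⊕ ℤ/4

Derivation:
rank_ℚ(R)=2; free=3−2=1
SNF(R) diag = [2, 4] → torsion [2, 4]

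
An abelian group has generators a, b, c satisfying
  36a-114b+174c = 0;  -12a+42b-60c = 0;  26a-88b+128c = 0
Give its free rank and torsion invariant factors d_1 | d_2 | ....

rank_ℚ(R)=3; free=3−3=0
SNF(R) diag = [2, 6, 6] → torsion [2, 6, 6]

Answer: M ≅ ℤ/2 ⊕ ℤ/6 ⊕ ℤ/6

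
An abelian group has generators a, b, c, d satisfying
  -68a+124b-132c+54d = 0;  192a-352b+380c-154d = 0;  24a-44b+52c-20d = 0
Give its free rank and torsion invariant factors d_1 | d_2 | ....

rank_ℚ(R)=3; free=4−3=1
SNF(R) diag = [2, 4, 12] → torsion [2, 4, 12]

Answer: M ≅ ℤ^1 ⊕ ℤ/2 ⊕ ℤ/4 ⊕ ℤ/12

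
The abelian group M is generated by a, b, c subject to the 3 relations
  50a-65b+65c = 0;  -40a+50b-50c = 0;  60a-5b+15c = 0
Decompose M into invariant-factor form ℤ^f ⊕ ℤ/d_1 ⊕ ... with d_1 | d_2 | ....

Answer: M ≅ ℤ/5 ⊕ ℤ/10 ⊕ ℤ/20

Derivation:
rank_ℚ(R)=3; free=3−3=0
SNF(R) diag = [5, 10, 20] → torsion [5, 10, 20]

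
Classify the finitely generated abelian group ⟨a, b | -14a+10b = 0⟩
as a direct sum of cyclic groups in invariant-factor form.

rank_ℚ(R)=1; free=2−1=1
SNF(R) diag = [2] → torsion [2]

Answer: M ≅ ℤ^1 ⊕ ℤ/2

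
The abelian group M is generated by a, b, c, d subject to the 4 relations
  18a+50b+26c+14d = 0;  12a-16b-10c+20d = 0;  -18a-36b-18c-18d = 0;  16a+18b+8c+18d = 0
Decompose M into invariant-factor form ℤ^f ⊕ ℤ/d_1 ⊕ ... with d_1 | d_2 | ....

rank_ℚ(R)=4; free=4−4=0
SNF(R) diag = [2, 2, 6, 18] → torsion [2, 2, 6, 18]

Answer: M ≅ ℤ/2 ⊕ ℤ/2 ⊕ ℤ/6 ⊕ ℤ/18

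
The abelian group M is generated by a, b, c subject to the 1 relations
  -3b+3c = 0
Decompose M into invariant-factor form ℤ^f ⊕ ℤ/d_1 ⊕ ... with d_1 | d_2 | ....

rank_ℚ(R)=1; free=3−1=2
SNF(R) diag = [3] → torsion [3]

Answer: M ≅ ℤ^2 ⊕ ℤ/3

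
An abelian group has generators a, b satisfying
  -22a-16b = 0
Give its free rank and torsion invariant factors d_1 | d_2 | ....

rank_ℚ(R)=1; free=2−1=1
SNF(R) diag = [2] → torsion [2]

Answer: M ≅ ℤ^1 ⊕ ℤ/2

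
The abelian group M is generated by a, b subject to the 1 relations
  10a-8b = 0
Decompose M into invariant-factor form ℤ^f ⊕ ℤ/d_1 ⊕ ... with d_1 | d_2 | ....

rank_ℚ(R)=1; free=2−1=1
SNF(R) diag = [2] → torsion [2]

Answer: M ≅ ℤ^1 ⊕ ℤ/2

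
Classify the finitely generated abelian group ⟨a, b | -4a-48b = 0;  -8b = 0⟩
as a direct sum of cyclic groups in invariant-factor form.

rank_ℚ(R)=2; free=2−2=0
SNF(R) diag = [4, 8] → torsion [4, 8]

Answer: M ≅ ℤ/4 ⊕ ℤ/8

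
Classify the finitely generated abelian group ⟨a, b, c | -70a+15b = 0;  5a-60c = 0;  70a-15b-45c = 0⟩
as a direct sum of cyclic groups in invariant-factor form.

Answer: M ≅ ℤ/5 ⊕ ℤ/15 ⊕ ℤ/45

Derivation:
rank_ℚ(R)=3; free=3−3=0
SNF(R) diag = [5, 15, 45] → torsion [5, 15, 45]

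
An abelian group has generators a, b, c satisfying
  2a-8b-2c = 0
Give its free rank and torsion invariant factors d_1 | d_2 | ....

rank_ℚ(R)=1; free=3−1=2
SNF(R) diag = [2] → torsion [2]

Answer: M ≅ ℤ^2 ⊕ ℤ/2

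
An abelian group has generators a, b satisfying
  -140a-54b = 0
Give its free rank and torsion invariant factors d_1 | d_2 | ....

rank_ℚ(R)=1; free=2−1=1
SNF(R) diag = [2] → torsion [2]

Answer: M ≅ ℤ^1 ⊕ ℤ/2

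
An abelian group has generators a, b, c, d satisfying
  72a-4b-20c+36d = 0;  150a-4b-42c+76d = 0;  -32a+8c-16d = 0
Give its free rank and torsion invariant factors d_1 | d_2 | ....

Answer: M ≅ ℤ^1 ⊕ ℤ/2 ⊕ ℤ/4 ⊕ ℤ/8

Derivation:
rank_ℚ(R)=3; free=4−3=1
SNF(R) diag = [2, 4, 8] → torsion [2, 4, 8]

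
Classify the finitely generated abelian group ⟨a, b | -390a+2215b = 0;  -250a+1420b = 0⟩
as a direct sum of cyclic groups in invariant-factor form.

rank_ℚ(R)=2; free=2−2=0
SNF(R) diag = [5, 10] → torsion [5, 10]

Answer: M ≅ ℤ/5 ⊕ ℤ/10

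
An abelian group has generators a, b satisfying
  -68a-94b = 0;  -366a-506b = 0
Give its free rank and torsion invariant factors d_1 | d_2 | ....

rank_ℚ(R)=2; free=2−2=0
SNF(R) diag = [2, 2] → torsion [2, 2]

Answer: M ≅ ℤ/2 ⊕ ℤ/2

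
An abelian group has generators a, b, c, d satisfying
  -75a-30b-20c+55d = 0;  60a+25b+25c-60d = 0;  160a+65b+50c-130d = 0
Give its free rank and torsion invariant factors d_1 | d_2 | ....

rank_ℚ(R)=3; free=4−3=1
SNF(R) diag = [5, 5, 5] → torsion [5, 5, 5]

Answer: M ≅ ℤ^1 ⊕ ℤ/5 ⊕ ℤ/5 ⊕ ℤ/5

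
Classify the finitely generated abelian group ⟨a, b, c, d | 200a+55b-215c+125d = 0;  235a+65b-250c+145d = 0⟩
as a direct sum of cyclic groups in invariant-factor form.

rank_ℚ(R)=2; free=4−2=2
SNF(R) diag = [5, 15] → torsion [5, 15]

Answer: M ≅ ℤ^2 ⊕ ℤ/5 ⊕ ℤ/15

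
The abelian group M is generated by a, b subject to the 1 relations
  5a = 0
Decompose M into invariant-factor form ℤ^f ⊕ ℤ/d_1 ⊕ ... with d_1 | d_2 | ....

rank_ℚ(R)=1; free=2−1=1
SNF(R) diag = [5] → torsion [5]

Answer: M ≅ ℤ^1 ⊕ ℤ/5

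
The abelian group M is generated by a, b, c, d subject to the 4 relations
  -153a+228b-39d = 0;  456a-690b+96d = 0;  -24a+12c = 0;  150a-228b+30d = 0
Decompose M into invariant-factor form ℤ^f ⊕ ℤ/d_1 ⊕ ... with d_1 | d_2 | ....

rank_ℚ(R)=4; free=4−4=0
SNF(R) diag = [3, 6, 12, 36] → torsion [3, 6, 12, 36]

Answer: M ≅ ℤ/3 ⊕ ℤ/6 ⊕ ℤ/12 ⊕ ℤ/36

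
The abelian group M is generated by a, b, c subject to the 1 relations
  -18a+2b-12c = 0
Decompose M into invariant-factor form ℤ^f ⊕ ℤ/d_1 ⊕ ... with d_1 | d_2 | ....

rank_ℚ(R)=1; free=3−1=2
SNF(R) diag = [2] → torsion [2]

Answer: M ≅ ℤ^2 ⊕ ℤ/2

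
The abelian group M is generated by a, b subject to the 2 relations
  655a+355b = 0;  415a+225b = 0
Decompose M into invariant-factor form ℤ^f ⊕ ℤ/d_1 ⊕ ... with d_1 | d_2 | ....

rank_ℚ(R)=2; free=2−2=0
SNF(R) diag = [5, 10] → torsion [5, 10]

Answer: M ≅ ℤ/5 ⊕ ℤ/10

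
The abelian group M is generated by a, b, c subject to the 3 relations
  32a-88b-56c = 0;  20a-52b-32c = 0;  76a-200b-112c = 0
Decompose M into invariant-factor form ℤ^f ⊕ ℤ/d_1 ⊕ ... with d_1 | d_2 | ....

rank_ℚ(R)=3; free=3−3=0
SNF(R) diag = [4, 12, 24] → torsion [4, 12, 24]

Answer: M ≅ ℤ/4 ⊕ ℤ/12 ⊕ ℤ/24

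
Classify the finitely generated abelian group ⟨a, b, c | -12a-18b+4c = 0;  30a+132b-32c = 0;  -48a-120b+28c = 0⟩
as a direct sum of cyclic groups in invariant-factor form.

rank_ℚ(R)=3; free=3−3=0
SNF(R) diag = [2, 6, 12] → torsion [2, 6, 12]

Answer: M ≅ ℤ/2 ⊕ ℤ/6 ⊕ ℤ/12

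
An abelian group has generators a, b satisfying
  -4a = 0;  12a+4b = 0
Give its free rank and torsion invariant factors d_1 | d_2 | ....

Answer: M ≅ ℤ/4 ⊕ ℤ/4

Derivation:
rank_ℚ(R)=2; free=2−2=0
SNF(R) diag = [4, 4] → torsion [4, 4]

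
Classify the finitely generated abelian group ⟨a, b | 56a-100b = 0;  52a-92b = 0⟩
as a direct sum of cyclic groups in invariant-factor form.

Answer: M ≅ ℤ/4 ⊕ ℤ/12

Derivation:
rank_ℚ(R)=2; free=2−2=0
SNF(R) diag = [4, 12] → torsion [4, 12]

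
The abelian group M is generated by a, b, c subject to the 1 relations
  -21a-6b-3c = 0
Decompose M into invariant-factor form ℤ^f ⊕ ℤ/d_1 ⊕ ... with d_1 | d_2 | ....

Answer: M ≅ ℤ^2 ⊕ ℤ/3

Derivation:
rank_ℚ(R)=1; free=3−1=2
SNF(R) diag = [3] → torsion [3]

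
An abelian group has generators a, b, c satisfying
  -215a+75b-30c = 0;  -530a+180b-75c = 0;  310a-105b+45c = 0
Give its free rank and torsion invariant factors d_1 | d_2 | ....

rank_ℚ(R)=3; free=3−3=0
SNF(R) diag = [5, 15, 15] → torsion [5, 15, 15]

Answer: M ≅ ℤ/5 ⊕ ℤ/15 ⊕ ℤ/15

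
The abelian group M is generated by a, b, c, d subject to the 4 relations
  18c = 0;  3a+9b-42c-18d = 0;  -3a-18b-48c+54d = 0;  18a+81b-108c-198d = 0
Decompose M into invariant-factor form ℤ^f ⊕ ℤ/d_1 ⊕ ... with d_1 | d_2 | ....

rank_ℚ(R)=4; free=4−4=0
SNF(R) diag = [3, 9, 18, 18] → torsion [3, 9, 18, 18]

Answer: M ≅ ℤ/3 ⊕ ℤ/9 ⊕ ℤ/18 ⊕ ℤ/18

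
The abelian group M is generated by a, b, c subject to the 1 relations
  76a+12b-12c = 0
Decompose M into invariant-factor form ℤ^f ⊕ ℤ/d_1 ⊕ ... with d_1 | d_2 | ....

Answer: M ≅ ℤ^2 ⊕ ℤ/4

Derivation:
rank_ℚ(R)=1; free=3−1=2
SNF(R) diag = [4] → torsion [4]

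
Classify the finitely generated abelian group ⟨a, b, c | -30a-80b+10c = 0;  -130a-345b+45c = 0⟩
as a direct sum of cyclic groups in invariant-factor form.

Answer: M ≅ ℤ^1 ⊕ ℤ/5 ⊕ ℤ/10

Derivation:
rank_ℚ(R)=2; free=3−2=1
SNF(R) diag = [5, 10] → torsion [5, 10]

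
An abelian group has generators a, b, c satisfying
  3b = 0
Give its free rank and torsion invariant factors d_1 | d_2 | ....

rank_ℚ(R)=1; free=3−1=2
SNF(R) diag = [3] → torsion [3]

Answer: M ≅ ℤ^2 ⊕ ℤ/3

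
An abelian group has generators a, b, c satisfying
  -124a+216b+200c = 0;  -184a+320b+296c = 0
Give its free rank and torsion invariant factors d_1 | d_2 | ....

rank_ℚ(R)=2; free=3−2=1
SNF(R) diag = [4, 8] → torsion [4, 8]

Answer: M ≅ ℤ^1 ⊕ ℤ/4 ⊕ ℤ/8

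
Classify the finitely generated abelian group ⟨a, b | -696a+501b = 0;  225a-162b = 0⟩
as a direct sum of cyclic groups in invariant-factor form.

Answer: M ≅ ℤ/3 ⊕ ℤ/9

Derivation:
rank_ℚ(R)=2; free=2−2=0
SNF(R) diag = [3, 9] → torsion [3, 9]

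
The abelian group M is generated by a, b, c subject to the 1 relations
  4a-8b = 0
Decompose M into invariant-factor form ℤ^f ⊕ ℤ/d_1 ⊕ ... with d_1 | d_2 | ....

Answer: M ≅ ℤ^2 ⊕ ℤ/4

Derivation:
rank_ℚ(R)=1; free=3−1=2
SNF(R) diag = [4] → torsion [4]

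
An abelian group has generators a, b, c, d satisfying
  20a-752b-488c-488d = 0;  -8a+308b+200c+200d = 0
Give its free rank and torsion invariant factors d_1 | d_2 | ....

rank_ℚ(R)=2; free=4−2=2
SNF(R) diag = [4, 12] → torsion [4, 12]

Answer: M ≅ ℤ^2 ⊕ ℤ/4 ⊕ ℤ/12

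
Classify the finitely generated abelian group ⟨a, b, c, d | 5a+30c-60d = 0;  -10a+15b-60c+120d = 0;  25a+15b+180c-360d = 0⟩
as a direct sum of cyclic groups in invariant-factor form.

Answer: M ≅ ℤ^1 ⊕ ℤ/5 ⊕ ℤ/15 ⊕ ℤ/30

Derivation:
rank_ℚ(R)=3; free=4−3=1
SNF(R) diag = [5, 15, 30] → torsion [5, 15, 30]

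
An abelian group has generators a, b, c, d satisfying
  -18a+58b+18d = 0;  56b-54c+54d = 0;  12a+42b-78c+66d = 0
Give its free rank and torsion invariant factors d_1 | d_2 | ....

Answer: M ≅ ℤ^1 ⊕ ℤ/2 ⊕ ℤ/6 ⊕ ℤ/18

Derivation:
rank_ℚ(R)=3; free=4−3=1
SNF(R) diag = [2, 6, 18] → torsion [2, 6, 18]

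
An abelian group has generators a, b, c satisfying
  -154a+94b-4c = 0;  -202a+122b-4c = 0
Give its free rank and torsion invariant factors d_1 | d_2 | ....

rank_ℚ(R)=2; free=3−2=1
SNF(R) diag = [2, 4] → torsion [2, 4]

Answer: M ≅ ℤ^1 ⊕ ℤ/2 ⊕ ℤ/4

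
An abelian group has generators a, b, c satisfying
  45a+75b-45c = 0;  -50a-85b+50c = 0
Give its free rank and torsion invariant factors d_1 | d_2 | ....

Answer: M ≅ ℤ^1 ⊕ ℤ/5 ⊕ ℤ/15

Derivation:
rank_ℚ(R)=2; free=3−2=1
SNF(R) diag = [5, 15] → torsion [5, 15]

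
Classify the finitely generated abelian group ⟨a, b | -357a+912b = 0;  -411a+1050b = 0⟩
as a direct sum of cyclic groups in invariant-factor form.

Answer: M ≅ ℤ/3 ⊕ ℤ/6

Derivation:
rank_ℚ(R)=2; free=2−2=0
SNF(R) diag = [3, 6] → torsion [3, 6]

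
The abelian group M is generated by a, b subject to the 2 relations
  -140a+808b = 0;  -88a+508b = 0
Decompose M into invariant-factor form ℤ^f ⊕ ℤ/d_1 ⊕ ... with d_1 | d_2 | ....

rank_ℚ(R)=2; free=2−2=0
SNF(R) diag = [4, 4] → torsion [4, 4]

Answer: M ≅ ℤ/4 ⊕ ℤ/4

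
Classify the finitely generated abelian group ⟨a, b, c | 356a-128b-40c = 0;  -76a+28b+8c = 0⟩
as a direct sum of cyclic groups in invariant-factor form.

rank_ℚ(R)=2; free=3−2=1
SNF(R) diag = [4, 12] → torsion [4, 12]

Answer: M ≅ ℤ^1 ⊕ ℤ/4 ⊕ ℤ/12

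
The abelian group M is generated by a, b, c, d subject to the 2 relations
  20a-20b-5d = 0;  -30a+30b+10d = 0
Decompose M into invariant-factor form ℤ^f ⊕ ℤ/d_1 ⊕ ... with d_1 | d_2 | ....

Answer: M ≅ ℤ^2 ⊕ ℤ/5 ⊕ ℤ/10

Derivation:
rank_ℚ(R)=2; free=4−2=2
SNF(R) diag = [5, 10] → torsion [5, 10]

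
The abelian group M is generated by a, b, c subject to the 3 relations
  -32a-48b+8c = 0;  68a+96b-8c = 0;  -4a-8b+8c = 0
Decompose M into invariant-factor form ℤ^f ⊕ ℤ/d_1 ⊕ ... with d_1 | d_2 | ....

rank_ℚ(R)=3; free=3−3=0
SNF(R) diag = [4, 8, 24] → torsion [4, 8, 24]

Answer: M ≅ ℤ/4 ⊕ ℤ/8 ⊕ ℤ/24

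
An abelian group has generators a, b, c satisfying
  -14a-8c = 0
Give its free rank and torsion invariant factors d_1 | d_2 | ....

rank_ℚ(R)=1; free=3−1=2
SNF(R) diag = [2] → torsion [2]

Answer: M ≅ ℤ^2 ⊕ ℤ/2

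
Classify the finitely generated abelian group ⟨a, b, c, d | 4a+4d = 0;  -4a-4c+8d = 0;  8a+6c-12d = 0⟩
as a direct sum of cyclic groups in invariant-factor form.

Answer: M ≅ ℤ^1 ⊕ ℤ/2 ⊕ ℤ/4 ⊕ ℤ/4

Derivation:
rank_ℚ(R)=3; free=4−3=1
SNF(R) diag = [2, 4, 4] → torsion [2, 4, 4]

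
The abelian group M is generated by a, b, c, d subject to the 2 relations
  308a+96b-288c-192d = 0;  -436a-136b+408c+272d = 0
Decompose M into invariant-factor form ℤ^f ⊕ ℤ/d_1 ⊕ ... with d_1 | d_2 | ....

rank_ℚ(R)=2; free=4−2=2
SNF(R) diag = [4, 8] → torsion [4, 8]

Answer: M ≅ ℤ^2 ⊕ ℤ/4 ⊕ ℤ/8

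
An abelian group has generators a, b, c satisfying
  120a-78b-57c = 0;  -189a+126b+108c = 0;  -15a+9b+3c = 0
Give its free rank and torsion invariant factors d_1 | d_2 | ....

Answer: M ≅ ℤ/3 ⊕ ℤ/3 ⊕ ℤ/9

Derivation:
rank_ℚ(R)=3; free=3−3=0
SNF(R) diag = [3, 3, 9] → torsion [3, 3, 9]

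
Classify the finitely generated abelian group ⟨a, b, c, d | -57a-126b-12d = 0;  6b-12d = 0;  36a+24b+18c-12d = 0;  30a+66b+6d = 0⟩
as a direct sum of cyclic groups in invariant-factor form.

Answer: M ≅ ℤ/3 ⊕ ℤ/6 ⊕ ℤ/18 ⊕ ℤ/18

Derivation:
rank_ℚ(R)=4; free=4−4=0
SNF(R) diag = [3, 6, 18, 18] → torsion [3, 6, 18, 18]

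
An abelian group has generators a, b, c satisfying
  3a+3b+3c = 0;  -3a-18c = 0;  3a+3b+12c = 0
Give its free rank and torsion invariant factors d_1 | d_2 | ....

rank_ℚ(R)=3; free=3−3=0
SNF(R) diag = [3, 3, 9] → torsion [3, 3, 9]

Answer: M ≅ ℤ/3 ⊕ ℤ/3 ⊕ ℤ/9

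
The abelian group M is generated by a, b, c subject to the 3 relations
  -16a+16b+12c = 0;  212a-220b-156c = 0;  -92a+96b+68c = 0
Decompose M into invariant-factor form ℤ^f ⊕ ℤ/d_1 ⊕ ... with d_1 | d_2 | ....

Answer: M ≅ ℤ/4 ⊕ ℤ/4 ⊕ ℤ/4

Derivation:
rank_ℚ(R)=3; free=3−3=0
SNF(R) diag = [4, 4, 4] → torsion [4, 4, 4]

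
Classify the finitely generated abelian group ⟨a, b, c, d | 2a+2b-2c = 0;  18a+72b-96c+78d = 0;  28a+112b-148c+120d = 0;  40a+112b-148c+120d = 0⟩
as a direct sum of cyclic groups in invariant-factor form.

Answer: M ≅ ℤ/2 ⊕ ℤ/6 ⊕ ℤ/12 ⊕ ℤ/12

Derivation:
rank_ℚ(R)=4; free=4−4=0
SNF(R) diag = [2, 6, 12, 12] → torsion [2, 6, 12, 12]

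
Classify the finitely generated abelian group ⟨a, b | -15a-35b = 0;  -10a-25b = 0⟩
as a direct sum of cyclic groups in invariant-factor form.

rank_ℚ(R)=2; free=2−2=0
SNF(R) diag = [5, 5] → torsion [5, 5]

Answer: M ≅ ℤ/5 ⊕ ℤ/5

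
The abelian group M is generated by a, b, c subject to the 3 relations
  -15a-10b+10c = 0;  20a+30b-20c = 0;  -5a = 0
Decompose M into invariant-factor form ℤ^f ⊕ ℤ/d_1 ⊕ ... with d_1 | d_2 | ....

rank_ℚ(R)=3; free=3−3=0
SNF(R) diag = [5, 10, 10] → torsion [5, 10, 10]

Answer: M ≅ ℤ/5 ⊕ ℤ/10 ⊕ ℤ/10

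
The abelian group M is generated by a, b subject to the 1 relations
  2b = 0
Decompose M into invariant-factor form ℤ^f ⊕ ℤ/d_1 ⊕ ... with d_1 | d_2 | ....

Answer: M ≅ ℤ^1 ⊕ ℤ/2

Derivation:
rank_ℚ(R)=1; free=2−1=1
SNF(R) diag = [2] → torsion [2]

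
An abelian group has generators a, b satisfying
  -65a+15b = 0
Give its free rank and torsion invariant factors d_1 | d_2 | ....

Answer: M ≅ ℤ^1 ⊕ ℤ/5

Derivation:
rank_ℚ(R)=1; free=2−1=1
SNF(R) diag = [5] → torsion [5]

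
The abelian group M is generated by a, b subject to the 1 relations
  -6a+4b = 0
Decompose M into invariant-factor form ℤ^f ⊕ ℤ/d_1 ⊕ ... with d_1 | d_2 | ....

Answer: M ≅ ℤ^1 ⊕ ℤ/2

Derivation:
rank_ℚ(R)=1; free=2−1=1
SNF(R) diag = [2] → torsion [2]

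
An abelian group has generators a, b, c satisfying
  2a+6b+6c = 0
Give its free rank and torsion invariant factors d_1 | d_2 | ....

rank_ℚ(R)=1; free=3−1=2
SNF(R) diag = [2] → torsion [2]

Answer: M ≅ ℤ^2 ⊕ ℤ/2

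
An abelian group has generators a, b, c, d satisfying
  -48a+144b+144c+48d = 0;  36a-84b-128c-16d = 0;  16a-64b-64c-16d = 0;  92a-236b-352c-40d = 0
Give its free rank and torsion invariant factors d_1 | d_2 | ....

Answer: M ≅ ℤ/4 ⊕ ℤ/8 ⊕ ℤ/16 ⊕ ℤ/48

Derivation:
rank_ℚ(R)=4; free=4−4=0
SNF(R) diag = [4, 8, 16, 48] → torsion [4, 8, 16, 48]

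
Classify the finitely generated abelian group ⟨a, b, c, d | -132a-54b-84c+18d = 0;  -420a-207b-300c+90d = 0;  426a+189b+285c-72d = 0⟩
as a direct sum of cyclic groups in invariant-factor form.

Answer: M ≅ ℤ^1 ⊕ ℤ/3 ⊕ ℤ/9 ⊕ ℤ/18

Derivation:
rank_ℚ(R)=3; free=4−3=1
SNF(R) diag = [3, 9, 18] → torsion [3, 9, 18]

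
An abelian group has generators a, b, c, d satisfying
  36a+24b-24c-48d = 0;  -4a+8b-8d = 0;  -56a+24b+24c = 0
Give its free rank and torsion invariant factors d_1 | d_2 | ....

rank_ℚ(R)=3; free=4−3=1
SNF(R) diag = [4, 8, 24] → torsion [4, 8, 24]

Answer: M ≅ ℤ^1 ⊕ ℤ/4 ⊕ ℤ/8 ⊕ ℤ/24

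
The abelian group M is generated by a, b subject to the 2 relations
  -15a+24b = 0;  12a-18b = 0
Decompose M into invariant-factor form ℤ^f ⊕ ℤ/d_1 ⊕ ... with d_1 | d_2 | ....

Answer: M ≅ ℤ/3 ⊕ ℤ/6

Derivation:
rank_ℚ(R)=2; free=2−2=0
SNF(R) diag = [3, 6] → torsion [3, 6]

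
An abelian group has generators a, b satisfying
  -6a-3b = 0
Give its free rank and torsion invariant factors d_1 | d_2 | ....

rank_ℚ(R)=1; free=2−1=1
SNF(R) diag = [3] → torsion [3]

Answer: M ≅ ℤ^1 ⊕ ℤ/3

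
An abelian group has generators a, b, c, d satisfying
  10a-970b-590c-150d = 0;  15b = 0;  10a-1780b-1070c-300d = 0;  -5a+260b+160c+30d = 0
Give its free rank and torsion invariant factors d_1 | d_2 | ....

rank_ℚ(R)=4; free=4−4=0
SNF(R) diag = [5, 15, 30, 90] → torsion [5, 15, 30, 90]

Answer: M ≅ ℤ/5 ⊕ ℤ/15 ⊕ ℤ/30 ⊕ ℤ/90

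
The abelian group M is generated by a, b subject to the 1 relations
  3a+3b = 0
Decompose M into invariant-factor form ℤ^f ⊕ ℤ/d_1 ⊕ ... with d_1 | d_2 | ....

Answer: M ≅ ℤ^1 ⊕ ℤ/3

Derivation:
rank_ℚ(R)=1; free=2−1=1
SNF(R) diag = [3] → torsion [3]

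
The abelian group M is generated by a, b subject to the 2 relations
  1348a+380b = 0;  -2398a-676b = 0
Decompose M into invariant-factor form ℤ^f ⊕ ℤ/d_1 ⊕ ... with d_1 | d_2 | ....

rank_ℚ(R)=2; free=2−2=0
SNF(R) diag = [2, 4] → torsion [2, 4]

Answer: M ≅ ℤ/2 ⊕ ℤ/4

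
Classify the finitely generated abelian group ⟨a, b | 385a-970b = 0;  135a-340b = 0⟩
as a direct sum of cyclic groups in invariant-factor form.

Answer: M ≅ ℤ/5 ⊕ ℤ/10

Derivation:
rank_ℚ(R)=2; free=2−2=0
SNF(R) diag = [5, 10] → torsion [5, 10]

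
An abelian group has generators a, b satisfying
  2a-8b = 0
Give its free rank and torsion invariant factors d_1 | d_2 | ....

Answer: M ≅ ℤ^1 ⊕ ℤ/2

Derivation:
rank_ℚ(R)=1; free=2−1=1
SNF(R) diag = [2] → torsion [2]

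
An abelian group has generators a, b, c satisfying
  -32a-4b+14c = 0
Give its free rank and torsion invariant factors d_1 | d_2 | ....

Answer: M ≅ ℤ^2 ⊕ ℤ/2

Derivation:
rank_ℚ(R)=1; free=3−1=2
SNF(R) diag = [2] → torsion [2]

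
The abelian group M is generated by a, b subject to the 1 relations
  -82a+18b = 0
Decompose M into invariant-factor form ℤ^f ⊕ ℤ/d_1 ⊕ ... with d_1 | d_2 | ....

Answer: M ≅ ℤ^1 ⊕ ℤ/2

Derivation:
rank_ℚ(R)=1; free=2−1=1
SNF(R) diag = [2] → torsion [2]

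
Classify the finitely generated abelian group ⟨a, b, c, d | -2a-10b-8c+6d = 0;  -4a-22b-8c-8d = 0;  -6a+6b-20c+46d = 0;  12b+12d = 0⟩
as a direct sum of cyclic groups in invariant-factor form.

Answer: M ≅ ℤ/2 ⊕ ℤ/2 ⊕ ℤ/4 ⊕ ℤ/12

Derivation:
rank_ℚ(R)=4; free=4−4=0
SNF(R) diag = [2, 2, 4, 12] → torsion [2, 2, 4, 12]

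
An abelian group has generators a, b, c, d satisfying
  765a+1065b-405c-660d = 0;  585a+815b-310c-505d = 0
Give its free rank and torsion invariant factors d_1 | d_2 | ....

Answer: M ≅ ℤ^2 ⊕ ℤ/5 ⊕ ℤ/15

Derivation:
rank_ℚ(R)=2; free=4−2=2
SNF(R) diag = [5, 15] → torsion [5, 15]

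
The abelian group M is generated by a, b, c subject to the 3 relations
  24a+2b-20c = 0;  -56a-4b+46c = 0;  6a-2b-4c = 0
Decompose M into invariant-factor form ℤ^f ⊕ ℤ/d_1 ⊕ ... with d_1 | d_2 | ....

rank_ℚ(R)=3; free=3−3=0
SNF(R) diag = [2, 2, 6] → torsion [2, 2, 6]

Answer: M ≅ ℤ/2 ⊕ ℤ/2 ⊕ ℤ/6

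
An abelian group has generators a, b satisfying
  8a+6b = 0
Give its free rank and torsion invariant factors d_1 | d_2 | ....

Answer: M ≅ ℤ^1 ⊕ ℤ/2

Derivation:
rank_ℚ(R)=1; free=2−1=1
SNF(R) diag = [2] → torsion [2]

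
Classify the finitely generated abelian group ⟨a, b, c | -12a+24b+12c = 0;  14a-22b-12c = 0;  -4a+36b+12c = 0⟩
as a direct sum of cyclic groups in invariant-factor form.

rank_ℚ(R)=3; free=3−3=0
SNF(R) diag = [2, 4, 12] → torsion [2, 4, 12]

Answer: M ≅ ℤ/2 ⊕ ℤ/4 ⊕ ℤ/12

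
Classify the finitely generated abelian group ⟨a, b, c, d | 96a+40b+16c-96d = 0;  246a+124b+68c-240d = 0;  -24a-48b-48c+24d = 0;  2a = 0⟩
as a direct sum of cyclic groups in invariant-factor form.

rank_ℚ(R)=4; free=4−4=0
SNF(R) diag = [2, 4, 8, 24] → torsion [2, 4, 8, 24]

Answer: M ≅ ℤ/2 ⊕ ℤ/4 ⊕ ℤ/8 ⊕ ℤ/24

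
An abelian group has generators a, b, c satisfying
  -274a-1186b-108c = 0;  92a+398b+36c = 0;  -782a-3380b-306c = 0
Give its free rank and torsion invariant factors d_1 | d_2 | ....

Answer: M ≅ ℤ/2 ⊕ ℤ/6 ⊕ ℤ/18

Derivation:
rank_ℚ(R)=3; free=3−3=0
SNF(R) diag = [2, 6, 18] → torsion [2, 6, 18]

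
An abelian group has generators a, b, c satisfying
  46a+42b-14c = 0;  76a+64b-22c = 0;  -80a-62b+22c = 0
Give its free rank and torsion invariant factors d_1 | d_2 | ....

rank_ℚ(R)=3; free=3−3=0
SNF(R) diag = [2, 2, 2] → torsion [2, 2, 2]

Answer: M ≅ ℤ/2 ⊕ ℤ/2 ⊕ ℤ/2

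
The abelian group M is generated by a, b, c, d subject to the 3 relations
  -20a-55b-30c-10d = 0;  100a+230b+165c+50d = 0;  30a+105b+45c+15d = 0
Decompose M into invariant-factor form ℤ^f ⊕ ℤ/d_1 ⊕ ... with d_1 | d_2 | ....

rank_ℚ(R)=3; free=4−3=1
SNF(R) diag = [5, 15, 45] → torsion [5, 15, 45]

Answer: M ≅ ℤ^1 ⊕ ℤ/5 ⊕ ℤ/15 ⊕ ℤ/45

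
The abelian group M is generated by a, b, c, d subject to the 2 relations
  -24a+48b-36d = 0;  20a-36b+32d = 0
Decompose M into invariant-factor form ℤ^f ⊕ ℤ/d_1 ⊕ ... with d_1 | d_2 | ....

rank_ℚ(R)=2; free=4−2=2
SNF(R) diag = [4, 12] → torsion [4, 12]

Answer: M ≅ ℤ^2 ⊕ ℤ/4 ⊕ ℤ/12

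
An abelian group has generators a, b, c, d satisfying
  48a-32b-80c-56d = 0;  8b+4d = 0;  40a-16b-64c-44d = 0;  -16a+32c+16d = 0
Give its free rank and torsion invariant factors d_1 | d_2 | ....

Answer: M ≅ ℤ/4 ⊕ ℤ/8 ⊕ ℤ/16 ⊕ ℤ/16

Derivation:
rank_ℚ(R)=4; free=4−4=0
SNF(R) diag = [4, 8, 16, 16] → torsion [4, 8, 16, 16]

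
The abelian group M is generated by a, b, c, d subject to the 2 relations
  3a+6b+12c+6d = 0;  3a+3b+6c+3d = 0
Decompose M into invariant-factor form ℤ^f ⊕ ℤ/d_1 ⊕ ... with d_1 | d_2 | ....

rank_ℚ(R)=2; free=4−2=2
SNF(R) diag = [3, 3] → torsion [3, 3]

Answer: M ≅ ℤ^2 ⊕ ℤ/3 ⊕ ℤ/3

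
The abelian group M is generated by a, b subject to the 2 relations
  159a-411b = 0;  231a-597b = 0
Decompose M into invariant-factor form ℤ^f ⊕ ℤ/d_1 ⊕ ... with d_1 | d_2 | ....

rank_ℚ(R)=2; free=2−2=0
SNF(R) diag = [3, 6] → torsion [3, 6]

Answer: M ≅ ℤ/3 ⊕ ℤ/6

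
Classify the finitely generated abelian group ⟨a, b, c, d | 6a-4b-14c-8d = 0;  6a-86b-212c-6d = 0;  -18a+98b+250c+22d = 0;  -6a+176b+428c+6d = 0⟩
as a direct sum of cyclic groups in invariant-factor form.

rank_ℚ(R)=4; free=4−4=0
SNF(R) diag = [2, 2, 6, 18] → torsion [2, 2, 6, 18]

Answer: M ≅ ℤ/2 ⊕ ℤ/2 ⊕ ℤ/6 ⊕ ℤ/18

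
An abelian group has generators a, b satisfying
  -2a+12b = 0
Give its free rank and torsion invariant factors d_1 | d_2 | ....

Answer: M ≅ ℤ^1 ⊕ ℤ/2

Derivation:
rank_ℚ(R)=1; free=2−1=1
SNF(R) diag = [2] → torsion [2]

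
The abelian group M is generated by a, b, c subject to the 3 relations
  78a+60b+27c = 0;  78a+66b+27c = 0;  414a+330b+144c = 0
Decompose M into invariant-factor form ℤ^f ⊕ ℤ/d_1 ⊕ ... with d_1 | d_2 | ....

Answer: M ≅ ℤ/3 ⊕ ℤ/6 ⊕ ℤ/18

Derivation:
rank_ℚ(R)=3; free=3−3=0
SNF(R) diag = [3, 6, 18] → torsion [3, 6, 18]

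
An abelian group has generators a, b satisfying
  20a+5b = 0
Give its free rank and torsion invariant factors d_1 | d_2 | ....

Answer: M ≅ ℤ^1 ⊕ ℤ/5

Derivation:
rank_ℚ(R)=1; free=2−1=1
SNF(R) diag = [5] → torsion [5]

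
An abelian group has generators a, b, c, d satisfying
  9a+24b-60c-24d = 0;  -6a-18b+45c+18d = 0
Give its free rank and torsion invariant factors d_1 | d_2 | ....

rank_ℚ(R)=2; free=4−2=2
SNF(R) diag = [3, 3] → torsion [3, 3]

Answer: M ≅ ℤ^2 ⊕ ℤ/3 ⊕ ℤ/3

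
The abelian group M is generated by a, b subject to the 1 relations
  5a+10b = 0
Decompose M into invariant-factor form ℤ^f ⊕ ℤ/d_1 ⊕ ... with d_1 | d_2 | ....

rank_ℚ(R)=1; free=2−1=1
SNF(R) diag = [5] → torsion [5]

Answer: M ≅ ℤ^1 ⊕ ℤ/5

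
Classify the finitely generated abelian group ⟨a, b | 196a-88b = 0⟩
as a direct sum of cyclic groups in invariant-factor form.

rank_ℚ(R)=1; free=2−1=1
SNF(R) diag = [4] → torsion [4]

Answer: M ≅ ℤ^1 ⊕ ℤ/4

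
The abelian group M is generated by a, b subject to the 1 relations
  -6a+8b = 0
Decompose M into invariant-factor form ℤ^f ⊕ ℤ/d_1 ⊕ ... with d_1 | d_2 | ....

rank_ℚ(R)=1; free=2−1=1
SNF(R) diag = [2] → torsion [2]

Answer: M ≅ ℤ^1 ⊕ ℤ/2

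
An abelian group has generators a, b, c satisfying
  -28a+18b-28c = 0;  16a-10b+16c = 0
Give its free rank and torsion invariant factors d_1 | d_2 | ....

rank_ℚ(R)=2; free=3−2=1
SNF(R) diag = [2, 4] → torsion [2, 4]

Answer: M ≅ ℤ^1 ⊕ ℤ/2 ⊕ ℤ/4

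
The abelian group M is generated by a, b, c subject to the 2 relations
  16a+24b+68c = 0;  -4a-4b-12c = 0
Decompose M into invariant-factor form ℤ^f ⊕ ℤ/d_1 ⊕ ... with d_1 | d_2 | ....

Answer: M ≅ ℤ^1 ⊕ ℤ/4 ⊕ ℤ/4

Derivation:
rank_ℚ(R)=2; free=3−2=1
SNF(R) diag = [4, 4] → torsion [4, 4]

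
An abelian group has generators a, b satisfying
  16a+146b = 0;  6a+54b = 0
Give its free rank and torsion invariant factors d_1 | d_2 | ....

rank_ℚ(R)=2; free=2−2=0
SNF(R) diag = [2, 6] → torsion [2, 6]

Answer: M ≅ ℤ/2 ⊕ ℤ/6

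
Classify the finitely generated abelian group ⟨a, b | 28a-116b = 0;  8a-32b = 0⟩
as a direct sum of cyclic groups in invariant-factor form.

rank_ℚ(R)=2; free=2−2=0
SNF(R) diag = [4, 8] → torsion [4, 8]

Answer: M ≅ ℤ/4 ⊕ ℤ/8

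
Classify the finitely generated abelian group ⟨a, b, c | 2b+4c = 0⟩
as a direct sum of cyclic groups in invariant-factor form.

Answer: M ≅ ℤ^2 ⊕ ℤ/2

Derivation:
rank_ℚ(R)=1; free=3−1=2
SNF(R) diag = [2] → torsion [2]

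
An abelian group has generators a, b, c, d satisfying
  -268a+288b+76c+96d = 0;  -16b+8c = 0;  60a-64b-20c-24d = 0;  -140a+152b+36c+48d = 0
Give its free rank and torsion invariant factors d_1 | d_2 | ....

rank_ℚ(R)=4; free=4−4=0
SNF(R) diag = [4, 8, 8, 24] → torsion [4, 8, 8, 24]

Answer: M ≅ ℤ/4 ⊕ ℤ/8 ⊕ ℤ/8 ⊕ ℤ/24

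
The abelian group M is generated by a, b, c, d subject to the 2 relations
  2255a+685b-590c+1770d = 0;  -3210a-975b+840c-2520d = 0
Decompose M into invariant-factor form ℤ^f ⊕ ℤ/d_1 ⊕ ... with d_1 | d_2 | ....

Answer: M ≅ ℤ^2 ⊕ ℤ/5 ⊕ ℤ/15

Derivation:
rank_ℚ(R)=2; free=4−2=2
SNF(R) diag = [5, 15] → torsion [5, 15]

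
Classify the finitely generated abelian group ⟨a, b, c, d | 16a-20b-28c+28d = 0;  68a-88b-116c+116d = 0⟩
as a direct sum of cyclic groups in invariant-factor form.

Answer: M ≅ ℤ^2 ⊕ ℤ/4 ⊕ ℤ/12

Derivation:
rank_ℚ(R)=2; free=4−2=2
SNF(R) diag = [4, 12] → torsion [4, 12]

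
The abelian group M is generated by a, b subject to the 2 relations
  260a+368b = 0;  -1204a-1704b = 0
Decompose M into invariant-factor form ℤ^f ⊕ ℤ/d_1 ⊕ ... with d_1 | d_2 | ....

rank_ℚ(R)=2; free=2−2=0
SNF(R) diag = [4, 8] → torsion [4, 8]

Answer: M ≅ ℤ/4 ⊕ ℤ/8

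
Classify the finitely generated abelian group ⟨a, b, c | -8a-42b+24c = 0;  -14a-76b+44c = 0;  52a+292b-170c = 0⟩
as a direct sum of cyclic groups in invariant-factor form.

Answer: M ≅ ℤ/2 ⊕ ℤ/2 ⊕ ℤ/6

Derivation:
rank_ℚ(R)=3; free=3−3=0
SNF(R) diag = [2, 2, 6] → torsion [2, 2, 6]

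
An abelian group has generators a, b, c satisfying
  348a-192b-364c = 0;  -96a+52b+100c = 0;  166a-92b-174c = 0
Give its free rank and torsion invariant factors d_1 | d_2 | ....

rank_ℚ(R)=3; free=3−3=0
SNF(R) diag = [2, 4, 8] → torsion [2, 4, 8]

Answer: M ≅ ℤ/2 ⊕ ℤ/4 ⊕ ℤ/8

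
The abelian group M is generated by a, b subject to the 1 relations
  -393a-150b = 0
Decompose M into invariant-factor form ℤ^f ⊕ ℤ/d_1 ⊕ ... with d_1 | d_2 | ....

Answer: M ≅ ℤ^1 ⊕ ℤ/3

Derivation:
rank_ℚ(R)=1; free=2−1=1
SNF(R) diag = [3] → torsion [3]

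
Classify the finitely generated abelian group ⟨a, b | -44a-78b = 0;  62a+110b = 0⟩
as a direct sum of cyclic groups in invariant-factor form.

rank_ℚ(R)=2; free=2−2=0
SNF(R) diag = [2, 2] → torsion [2, 2]

Answer: M ≅ ℤ/2 ⊕ ℤ/2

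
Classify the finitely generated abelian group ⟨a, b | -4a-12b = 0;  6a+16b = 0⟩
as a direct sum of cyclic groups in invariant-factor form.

Answer: M ≅ ℤ/2 ⊕ ℤ/4

Derivation:
rank_ℚ(R)=2; free=2−2=0
SNF(R) diag = [2, 4] → torsion [2, 4]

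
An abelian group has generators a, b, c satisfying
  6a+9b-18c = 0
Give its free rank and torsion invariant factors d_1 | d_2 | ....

rank_ℚ(R)=1; free=3−1=2
SNF(R) diag = [3] → torsion [3]

Answer: M ≅ ℤ^2 ⊕ ℤ/3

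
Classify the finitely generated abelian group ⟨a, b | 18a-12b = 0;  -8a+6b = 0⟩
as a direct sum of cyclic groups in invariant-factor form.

Answer: M ≅ ℤ/2 ⊕ ℤ/6

Derivation:
rank_ℚ(R)=2; free=2−2=0
SNF(R) diag = [2, 6] → torsion [2, 6]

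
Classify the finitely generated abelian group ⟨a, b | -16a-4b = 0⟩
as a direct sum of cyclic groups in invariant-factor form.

rank_ℚ(R)=1; free=2−1=1
SNF(R) diag = [4] → torsion [4]

Answer: M ≅ ℤ^1 ⊕ ℤ/4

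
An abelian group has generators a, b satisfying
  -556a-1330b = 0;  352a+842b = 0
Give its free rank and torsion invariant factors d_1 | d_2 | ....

Answer: M ≅ ℤ/2 ⊕ ℤ/4

Derivation:
rank_ℚ(R)=2; free=2−2=0
SNF(R) diag = [2, 4] → torsion [2, 4]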